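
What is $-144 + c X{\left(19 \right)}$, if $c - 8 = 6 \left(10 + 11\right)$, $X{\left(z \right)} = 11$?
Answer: $1330$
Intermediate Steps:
$c = 134$ ($c = 8 + 6 \left(10 + 11\right) = 8 + 6 \cdot 21 = 8 + 126 = 134$)
$-144 + c X{\left(19 \right)} = -144 + 134 \cdot 11 = -144 + 1474 = 1330$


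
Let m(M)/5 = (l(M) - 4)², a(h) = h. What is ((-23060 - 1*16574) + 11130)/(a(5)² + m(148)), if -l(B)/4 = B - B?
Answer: -4072/15 ≈ -271.47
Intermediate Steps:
l(B) = 0 (l(B) = -4*(B - B) = -4*0 = 0)
m(M) = 80 (m(M) = 5*(0 - 4)² = 5*(-4)² = 5*16 = 80)
((-23060 - 1*16574) + 11130)/(a(5)² + m(148)) = ((-23060 - 1*16574) + 11130)/(5² + 80) = ((-23060 - 16574) + 11130)/(25 + 80) = (-39634 + 11130)/105 = -28504*1/105 = -4072/15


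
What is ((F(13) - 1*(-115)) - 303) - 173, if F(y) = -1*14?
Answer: -375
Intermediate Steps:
F(y) = -14
((F(13) - 1*(-115)) - 303) - 173 = ((-14 - 1*(-115)) - 303) - 173 = ((-14 + 115) - 303) - 173 = (101 - 303) - 173 = -202 - 173 = -375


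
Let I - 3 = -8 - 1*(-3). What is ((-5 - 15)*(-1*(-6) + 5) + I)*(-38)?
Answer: 8436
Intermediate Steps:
I = -2 (I = 3 + (-8 - 1*(-3)) = 3 + (-8 + 3) = 3 - 5 = -2)
((-5 - 15)*(-1*(-6) + 5) + I)*(-38) = ((-5 - 15)*(-1*(-6) + 5) - 2)*(-38) = (-20*(6 + 5) - 2)*(-38) = (-20*11 - 2)*(-38) = (-220 - 2)*(-38) = -222*(-38) = 8436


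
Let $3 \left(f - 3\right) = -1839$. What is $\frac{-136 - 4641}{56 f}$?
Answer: $\frac{4777}{34160} \approx 0.13984$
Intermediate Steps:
$f = -610$ ($f = 3 + \frac{1}{3} \left(-1839\right) = 3 - 613 = -610$)
$\frac{-136 - 4641}{56 f} = \frac{-136 - 4641}{56 \left(-610\right)} = \frac{-136 - 4641}{-34160} = \left(-4777\right) \left(- \frac{1}{34160}\right) = \frac{4777}{34160}$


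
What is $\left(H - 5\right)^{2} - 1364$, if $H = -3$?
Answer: $-1300$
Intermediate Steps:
$\left(H - 5\right)^{2} - 1364 = \left(-3 - 5\right)^{2} - 1364 = \left(-8\right)^{2} - 1364 = 64 - 1364 = -1300$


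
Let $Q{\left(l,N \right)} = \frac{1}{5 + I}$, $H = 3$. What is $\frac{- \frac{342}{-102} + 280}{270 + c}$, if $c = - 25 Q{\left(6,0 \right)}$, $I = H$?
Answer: $\frac{38536}{36295} \approx 1.0617$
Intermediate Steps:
$I = 3$
$Q{\left(l,N \right)} = \frac{1}{8}$ ($Q{\left(l,N \right)} = \frac{1}{5 + 3} = \frac{1}{8}$)
$c = - \frac{25}{8}$ ($c = \left(-25\right) \frac{1}{8} = - \frac{25}{8} \approx -3.125$)
$\frac{- \frac{342}{-102} + 280}{270 + c} = \frac{- \frac{342}{-102} + 280}{270 - \frac{25}{8}} = \frac{\left(-342\right) \left(- \frac{1}{102}\right) + 280}{\frac{2135}{8}} = \left(\frac{57}{17} + 280\right) \frac{8}{2135} = \frac{4817}{17} \cdot \frac{8}{2135} = \frac{38536}{36295}$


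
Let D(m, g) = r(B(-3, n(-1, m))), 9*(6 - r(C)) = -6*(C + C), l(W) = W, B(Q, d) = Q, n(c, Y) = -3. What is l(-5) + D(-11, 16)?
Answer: -3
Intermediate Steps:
r(C) = 6 + 4*C/3 (r(C) = 6 - (-2)*(C + C)/3 = 6 - (-2)*2*C/3 = 6 - (-4)*C/3 = 6 + 4*C/3)
D(m, g) = 2 (D(m, g) = 6 + (4/3)*(-3) = 6 - 4 = 2)
l(-5) + D(-11, 16) = -5 + 2 = -3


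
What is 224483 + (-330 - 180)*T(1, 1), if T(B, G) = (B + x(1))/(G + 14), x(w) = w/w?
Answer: 224415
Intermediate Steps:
x(w) = 1
T(B, G) = (1 + B)/(14 + G) (T(B, G) = (B + 1)/(G + 14) = (1 + B)/(14 + G))
224483 + (-330 - 180)*T(1, 1) = 224483 + (-330 - 180)*((1 + 1)/(14 + 1)) = 224483 - 510*2/15 = 224483 - 68 = 224415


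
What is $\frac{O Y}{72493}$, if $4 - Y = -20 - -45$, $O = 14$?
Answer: $- \frac{294}{72493} \approx -0.0040556$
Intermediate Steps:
$Y = -21$ ($Y = 4 - \left(-20 - -45\right) = 4 - \left(-20 + 45\right) = 4 - 25 = -21$)
$\frac{O Y}{72493} = \frac{14 \left(-21\right)}{72493} = \left(-294\right) \frac{1}{72493} = - \frac{294}{72493}$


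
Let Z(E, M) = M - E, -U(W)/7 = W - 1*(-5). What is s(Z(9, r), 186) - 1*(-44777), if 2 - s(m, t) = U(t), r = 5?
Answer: 46116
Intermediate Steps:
U(W) = -35 - 7*W (U(W) = -7*(W - 1*(-5)) = -7*(W + 5) = -7*(5 + W) = -35 - 7*W)
s(m, t) = 37 + 7*t (s(m, t) = 2 - (-35 - 7*t) = 2 + (35 + 7*t) = 37 + 7*t)
s(Z(9, r), 186) - 1*(-44777) = (37 + 7*186) - 1*(-44777) = (37 + 1302) + 44777 = 1339 + 44777 = 46116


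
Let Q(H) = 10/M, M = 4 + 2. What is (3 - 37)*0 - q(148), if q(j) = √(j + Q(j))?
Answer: -√1347/3 ≈ -12.234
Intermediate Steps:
M = 6
Q(H) = 5/3 (Q(H) = 10/6 = 10*(⅙) = 5/3)
q(j) = √(5/3 + j) (q(j) = √(j + 5/3) = √(5/3 + j))
(3 - 37)*0 - q(148) = (3 - 37)*0 - √(15 + 9*148)/3 = -34*0 - √(15 + 1332)/3 = 0 - √1347/3 = -√1347/3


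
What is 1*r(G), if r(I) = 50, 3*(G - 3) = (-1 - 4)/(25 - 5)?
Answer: 50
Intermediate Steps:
G = 35/12 (G = 3 + ((-1 - 4)/(25 - 5))/3 = 3 + (-5/20)/3 = 3 + (-5*1/20)/3 = 3 + (⅓)*(-¼) = 3 - 1/12 = 35/12 ≈ 2.9167)
1*r(G) = 1*50 = 50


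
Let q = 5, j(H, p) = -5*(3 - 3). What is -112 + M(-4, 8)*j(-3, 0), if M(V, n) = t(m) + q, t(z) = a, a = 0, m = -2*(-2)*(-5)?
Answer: -112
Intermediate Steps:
m = -20 (m = 4*(-5) = -20)
j(H, p) = 0 (j(H, p) = -5*0 = 0)
t(z) = 0
M(V, n) = 5 (M(V, n) = 0 + 5 = 5)
-112 + M(-4, 8)*j(-3, 0) = -112 + 5*0 = -112 + 0 = -112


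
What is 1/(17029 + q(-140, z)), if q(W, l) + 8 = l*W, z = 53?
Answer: 1/9601 ≈ 0.00010416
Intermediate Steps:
q(W, l) = -8 + W*l (q(W, l) = -8 + l*W = -8 + W*l)
1/(17029 + q(-140, z)) = 1/(17029 + (-8 - 140*53)) = 1/(17029 + (-8 - 7420)) = 1/(17029 - 7428) = 1/9601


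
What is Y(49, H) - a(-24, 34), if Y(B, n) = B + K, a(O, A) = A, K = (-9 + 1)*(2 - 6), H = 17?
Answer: 47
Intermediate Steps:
K = 32 (K = -8*(-4) = 32)
Y(B, n) = 32 + B (Y(B, n) = B + 32 = 32 + B)
Y(49, H) - a(-24, 34) = (32 + 49) - 1*34 = 81 - 34 = 47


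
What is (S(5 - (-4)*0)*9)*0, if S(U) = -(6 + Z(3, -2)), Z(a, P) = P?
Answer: 0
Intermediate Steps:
S(U) = -4 (S(U) = -(6 - 2) = -1*4 = -4)
(S(5 - (-4)*0)*9)*0 = -4*9*0 = -36*0 = 0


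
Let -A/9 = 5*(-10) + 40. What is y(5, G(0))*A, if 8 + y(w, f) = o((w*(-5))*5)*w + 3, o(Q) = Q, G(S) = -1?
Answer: -56700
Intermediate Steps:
A = 90 (A = -9*(5*(-10) + 40) = -9*(-50 + 40) = -9*(-10) = 90)
y(w, f) = -5 - 25*w**2 (y(w, f) = -8 + (((w*(-5))*5)*w + 3) = -8 + ((-5*w*5)*w + 3) = -8 + ((-25*w)*w + 3) = -8 + (-25*w**2 + 3) = -8 + (3 - 25*w**2) = -5 - 25*w**2)
y(5, G(0))*A = (-5 - 25*5**2)*90 = (-5 - 25*25)*90 = (-5 - 625)*90 = -630*90 = -56700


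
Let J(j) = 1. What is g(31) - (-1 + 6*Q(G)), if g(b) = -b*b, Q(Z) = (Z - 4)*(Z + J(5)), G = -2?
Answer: -996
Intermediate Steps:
Q(Z) = (1 + Z)*(-4 + Z) (Q(Z) = (Z - 4)*(Z + 1) = (-4 + Z)*(1 + Z) = (1 + Z)*(-4 + Z))
g(b) = -b²
g(31) - (-1 + 6*Q(G)) = -1*31² - (-1 + 6*(-4 + (-2)² - 3*(-2))) = -1*961 - (-1 + 6*(-4 + 4 + 6)) = -961 - (-1 + 6*6) = -961 - (-1 + 36) = -961 - 1*35 = -961 - 35 = -996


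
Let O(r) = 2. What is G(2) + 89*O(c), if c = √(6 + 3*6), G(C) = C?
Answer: 180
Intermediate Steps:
c = 2*√6 (c = √(6 + 18) = √24 = 2*√6 ≈ 4.8990)
G(2) + 89*O(c) = 2 + 89*2 = 2 + 178 = 180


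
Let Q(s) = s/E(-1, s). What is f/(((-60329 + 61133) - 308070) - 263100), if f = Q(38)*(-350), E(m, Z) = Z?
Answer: 175/285183 ≈ 0.00061364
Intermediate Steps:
Q(s) = 1 (Q(s) = s/s = 1)
f = -350 (f = 1*(-350) = -350)
f/(((-60329 + 61133) - 308070) - 263100) = -350/(((-60329 + 61133) - 308070) - 263100) = -350/((804 - 308070) - 263100) = -350/(-307266 - 263100) = -350/(-570366) = -350*(-1/570366) = 175/285183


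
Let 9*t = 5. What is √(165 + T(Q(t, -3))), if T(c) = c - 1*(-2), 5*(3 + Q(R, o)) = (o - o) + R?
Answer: √1477/3 ≈ 12.811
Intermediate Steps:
t = 5/9 (t = (⅑)*5 = 5/9 ≈ 0.55556)
Q(R, o) = -3 + R/5 (Q(R, o) = -3 + ((o - o) + R)/5 = -3 + (0 + R)/5 = -3 + R/5)
T(c) = 2 + c (T(c) = c + 2 = 2 + c)
√(165 + T(Q(t, -3))) = √(165 + (2 + (-3 + (⅕)*(5/9)))) = √(165 + (2 + (-3 + ⅑))) = √(165 + (2 - 26/9)) = √(165 - 8/9) = √(1477/9) = √1477/3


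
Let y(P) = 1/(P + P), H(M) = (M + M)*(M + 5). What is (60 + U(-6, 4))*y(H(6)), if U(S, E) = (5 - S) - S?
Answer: 7/24 ≈ 0.29167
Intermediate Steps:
H(M) = 2*M*(5 + M) (H(M) = (2*M)*(5 + M) = 2*M*(5 + M))
y(P) = 1/(2*P)
U(S, E) = 5 - 2*S
(60 + U(-6, 4))*y(H(6)) = (60 + (5 - 2*(-6)))*(1/(2*((2*6*(5 + 6))))) = (60 + (5 + 12))*(1/(2*((2*6*11)))) = (60 + 17)*((½)/132) = 77*((½)*(1/132)) = 77*(1/264) = 7/24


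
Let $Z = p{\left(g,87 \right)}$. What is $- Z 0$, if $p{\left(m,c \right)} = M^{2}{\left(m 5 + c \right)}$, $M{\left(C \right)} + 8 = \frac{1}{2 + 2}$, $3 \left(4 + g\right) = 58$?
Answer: $0$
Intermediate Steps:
$g = \frac{46}{3}$ ($g = -4 + \frac{1}{3} \cdot 58 = -4 + \frac{58}{3} = \frac{46}{3} \approx 15.333$)
$M{\left(C \right)} = - \frac{31}{4}$ ($M{\left(C \right)} = -8 + \frac{1}{2 + 2} = -8 + \frac{1}{4} = - \frac{31}{4}$)
$p{\left(m,c \right)} = \frac{961}{16}$ ($p{\left(m,c \right)} = \left(- \frac{31}{4}\right)^{2} = \frac{961}{16}$)
$Z = \frac{961}{16} \approx 60.063$
$- Z 0 = - \frac{961 \cdot 0}{16} = \left(-1\right) 0 = 0$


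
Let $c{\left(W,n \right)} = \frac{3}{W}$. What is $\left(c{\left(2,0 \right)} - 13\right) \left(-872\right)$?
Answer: $10028$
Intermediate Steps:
$\left(c{\left(2,0 \right)} - 13\right) \left(-872\right) = \left(\frac{3}{2} - 13\right) \left(-872\right) = \left(- \frac{23}{2}\right) \left(-872\right) = 10028$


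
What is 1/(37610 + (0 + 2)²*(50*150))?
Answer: 1/67610 ≈ 1.4791e-5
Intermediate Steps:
1/(37610 + (0 + 2)²*(50*150)) = 1/(37610 + 2²*7500) = 1/(37610 + 4*7500) = 1/(37610 + 30000) = 1/67610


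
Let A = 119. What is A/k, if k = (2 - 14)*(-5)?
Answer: 119/60 ≈ 1.9833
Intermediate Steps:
k = 60 (k = -12*(-5) = 60)
A/k = 119/60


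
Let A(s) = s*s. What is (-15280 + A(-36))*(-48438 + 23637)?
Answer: 346817184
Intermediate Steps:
A(s) = s²
(-15280 + A(-36))*(-48438 + 23637) = (-15280 + (-36)²)*(-48438 + 23637) = (-15280 + 1296)*(-24801) = -13984*(-24801) = 346817184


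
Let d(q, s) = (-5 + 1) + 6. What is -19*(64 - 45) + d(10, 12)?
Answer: -359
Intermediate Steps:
d(q, s) = 2 (d(q, s) = -4 + 6 = 2)
-19*(64 - 45) + d(10, 12) = -19*(64 - 45) + 2 = -19*19 + 2 = -361 + 2 = -359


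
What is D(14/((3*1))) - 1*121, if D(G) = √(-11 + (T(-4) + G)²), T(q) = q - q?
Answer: -121 + √97/3 ≈ -117.72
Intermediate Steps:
T(q) = 0
D(G) = √(-11 + G²) (D(G) = √(-11 + (0 + G)²) = √(-11 + G²))
D(14/((3*1))) - 1*121 = √(-11 + (14/((3*1)))²) - 1*121 = √(-11 + (14/3)²) - 121 = √(-11 + 196/9) - 121 = √(97/9) - 121 = √97/3 - 121 = -121 + √97/3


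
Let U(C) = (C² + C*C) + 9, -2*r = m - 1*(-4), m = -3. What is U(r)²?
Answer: 361/4 ≈ 90.250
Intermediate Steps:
r = -½ (r = -(-3 - 1*(-4))/2 = -(-3 + 4)/2 = -½*1 = -½ ≈ -0.50000)
U(C) = 9 + 2*C² (U(C) = (C² + C²) + 9 = 2*C² + 9 = 9 + 2*C²)
U(r)² = (9 + 2*(-½)²)² = (9 + 2*(¼))² = (9 + ½)² = (19/2)² = 361/4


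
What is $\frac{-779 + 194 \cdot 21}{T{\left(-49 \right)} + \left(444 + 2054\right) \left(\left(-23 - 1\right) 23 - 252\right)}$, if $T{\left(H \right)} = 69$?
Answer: $- \frac{3295}{2008323} \approx -0.0016407$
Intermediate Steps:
$\frac{-779 + 194 \cdot 21}{T{\left(-49 \right)} + \left(444 + 2054\right) \left(\left(-23 - 1\right) 23 - 252\right)} = \frac{-779 + 194 \cdot 21}{69 + \left(444 + 2054\right) \left(\left(-23 - 1\right) 23 - 252\right)} = \frac{-779 + 4074}{69 + 2498 \left(\left(-24\right) 23 - 252\right)} = \frac{3295}{69 + 2498 \left(-552 - 252\right)} = \frac{3295}{69 + 2498 \left(-804\right)} = \frac{3295}{69 - 2008392} = \frac{3295}{-2008323} = 3295 \left(- \frac{1}{2008323}\right) = - \frac{3295}{2008323}$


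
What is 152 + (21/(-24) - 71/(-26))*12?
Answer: 4531/26 ≈ 174.27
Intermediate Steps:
152 + (21/(-24) - 71/(-26))*12 = 152 + (21*(-1/24) - 71*(-1/26))*12 = 152 + (-7/8 + 71/26)*12 = 152 + (193/104)*12 = 152 + 579/26 = 4531/26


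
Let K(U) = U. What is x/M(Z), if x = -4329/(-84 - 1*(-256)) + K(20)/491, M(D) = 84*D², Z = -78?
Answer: -303157/6165671616 ≈ -4.9169e-5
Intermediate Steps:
x = -2122099/84452 (x = -4329/(-84 - 1*(-256)) + 20/491 = -4329/(-84 + 256) + 20*(1/491) = -4329/172 + 20/491 = -2122099/84452 ≈ -25.128)
x/M(Z) = -2122099/(84452*(84*(-78)²)) = -2122099/(84452*(84*6084)) = -2122099/84452/511056 = -2122099/84452*1/511056 = -303157/6165671616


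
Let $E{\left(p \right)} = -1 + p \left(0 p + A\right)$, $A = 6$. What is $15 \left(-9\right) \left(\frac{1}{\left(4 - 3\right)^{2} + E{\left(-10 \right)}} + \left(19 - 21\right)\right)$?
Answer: $\frac{1089}{4} \approx 272.25$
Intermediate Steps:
$E{\left(p \right)} = -1 + 6 p$ ($E{\left(p \right)} = -1 + p \left(0 p + 6\right) = -1 + p \left(0 + 6\right) = -1 + p 6 = -1 + 6 p$)
$15 \left(-9\right) \left(\frac{1}{\left(4 - 3\right)^{2} + E{\left(-10 \right)}} + \left(19 - 21\right)\right) = 15 \left(-9\right) \left(\frac{1}{\left(4 - 3\right)^{2} + \left(-1 + 6 \left(-10\right)\right)} + \left(19 - 21\right)\right) = - 135 \left(\frac{1}{1^{2} - 61} + \left(19 - 21\right)\right) = - 135 \left(\frac{1}{1 - 61} - 2\right) = - 135 \left(\frac{1}{-60} - 2\right) = - 135 \left(- \frac{1}{60} - 2\right) = \left(-135\right) \left(- \frac{121}{60}\right) = \frac{1089}{4}$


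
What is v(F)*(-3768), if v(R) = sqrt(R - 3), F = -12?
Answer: -3768*I*sqrt(15) ≈ -14593.0*I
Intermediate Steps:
v(R) = sqrt(-3 + R)
v(F)*(-3768) = sqrt(-3 - 12)*(-3768) = sqrt(-15)*(-3768) = (I*sqrt(15))*(-3768) = -3768*I*sqrt(15)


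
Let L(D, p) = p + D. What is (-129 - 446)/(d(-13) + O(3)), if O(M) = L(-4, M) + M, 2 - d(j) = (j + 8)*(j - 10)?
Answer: 575/111 ≈ 5.1802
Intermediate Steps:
d(j) = 2 - (-10 + j)*(8 + j) (d(j) = 2 - (j + 8)*(j - 10) = 2 - (8 + j)*(-10 + j) = 2 - (-10 + j)*(8 + j))
L(D, p) = D + p
O(M) = -4 + 2*M (O(M) = (-4 + M) + M = -4 + 2*M)
(-129 - 446)/(d(-13) + O(3)) = (-129 - 446)/((82 - 1*(-13)² + 2*(-13)) + (-4 + 2*3)) = -575/((82 - 1*169 - 26) + (-4 + 6)) = -575/((82 - 169 - 26) + 2) = -575/(-113 + 2) = -575/(-111) = -575*(-1/111) = 575/111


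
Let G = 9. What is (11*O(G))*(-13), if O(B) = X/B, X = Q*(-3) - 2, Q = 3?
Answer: 1573/9 ≈ 174.78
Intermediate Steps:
X = -11 (X = 3*(-3) - 2 = -9 - 2 = -11)
O(B) = -11/B
(11*O(G))*(-13) = (11*(-11/9))*(-13) = -121/9*(-13) = 1573/9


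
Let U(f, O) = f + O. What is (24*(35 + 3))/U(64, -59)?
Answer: 912/5 ≈ 182.40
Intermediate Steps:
U(f, O) = O + f
(24*(35 + 3))/U(64, -59) = (24*(35 + 3))/(-59 + 64) = (24*38)/5 = 912*(1/5) = 912/5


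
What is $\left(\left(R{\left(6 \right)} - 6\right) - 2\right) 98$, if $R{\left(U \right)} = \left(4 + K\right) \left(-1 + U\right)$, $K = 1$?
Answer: $1666$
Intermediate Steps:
$R{\left(U \right)} = -5 + 5 U$ ($R{\left(U \right)} = \left(4 + 1\right) \left(-1 + U\right) = 5 \left(-1 + U\right) = -5 + 5 U$)
$\left(\left(R{\left(6 \right)} - 6\right) - 2\right) 98 = \left(\left(\left(-5 + 5 \cdot 6\right) - 6\right) - 2\right) 98 = \left(\left(\left(-5 + 30\right) - 6\right) - 2\right) 98 = \left(\left(25 - 6\right) - 2\right) 98 = \left(19 - 2\right) 98 = 17 \cdot 98 = 1666$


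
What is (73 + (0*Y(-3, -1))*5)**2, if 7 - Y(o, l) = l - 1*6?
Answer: 5329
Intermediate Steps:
Y(o, l) = 13 - l (Y(o, l) = 7 - (l - 1*6) = 7 - (l - 6) = 7 - (-6 + l) = 7 + (6 - l) = 13 - l)
(73 + (0*Y(-3, -1))*5)**2 = (73 + (0*(13 - 1*(-1)))*5)**2 = (73 + (0*(13 + 1))*5)**2 = (73 + (0*14)*5)**2 = (73 + 0*5)**2 = (73 + 0)**2 = 73**2 = 5329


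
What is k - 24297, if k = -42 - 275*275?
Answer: -99964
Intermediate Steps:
k = -75667 (k = -42 - 75625 = -75667)
k - 24297 = -75667 - 24297 = -99964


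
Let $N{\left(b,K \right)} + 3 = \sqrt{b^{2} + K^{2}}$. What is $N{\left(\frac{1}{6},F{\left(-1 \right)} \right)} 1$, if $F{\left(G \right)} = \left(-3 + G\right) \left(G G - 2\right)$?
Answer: $-3 + \frac{\sqrt{577}}{6} \approx 1.0035$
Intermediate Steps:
$F{\left(G \right)} = \left(-3 + G\right) \left(-2 + G^{2}\right)$ ($F{\left(G \right)} = \left(-3 + G\right) \left(G^{2} - 2\right) = \left(-3 + G\right) \left(-2 + G^{2}\right)$)
$N{\left(b,K \right)} = -3 + \sqrt{K^{2} + b^{2}}$ ($N{\left(b,K \right)} = -3 + \sqrt{b^{2} + K^{2}} = -3 + \sqrt{K^{2} + b^{2}}$)
$N{\left(\frac{1}{6},F{\left(-1 \right)} \right)} 1 = \left(-3 + \sqrt{\left(6 + \left(-1\right)^{3} - 3 \left(-1\right)^{2} - -2\right)^{2} + \left(\frac{1}{6}\right)^{2}}\right) 1 = \left(-3 + \sqrt{\left(6 - 1 - 3 + 2\right)^{2} + \left(\frac{1}{6}\right)^{2}}\right) 1 = \left(-3 + \sqrt{\left(6 - 1 - 3 + 2\right)^{2} + \frac{1}{36}}\right) 1 = \left(-3 + \sqrt{4^{2} + \frac{1}{36}}\right) 1 = \left(-3 + \sqrt{16 + \frac{1}{36}}\right) 1 = \left(-3 + \sqrt{\frac{577}{36}}\right) 1 = \left(-3 + \frac{\sqrt{577}}{6}\right) 1 = -3 + \frac{\sqrt{577}}{6}$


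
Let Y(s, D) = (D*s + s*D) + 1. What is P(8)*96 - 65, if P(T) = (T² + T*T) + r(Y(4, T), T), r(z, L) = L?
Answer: 12991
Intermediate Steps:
Y(s, D) = 1 + 2*D*s (Y(s, D) = (D*s + D*s) + 1 = 2*D*s + 1 = 1 + 2*D*s)
P(T) = T + 2*T² (P(T) = (T² + T*T) + T = (T² + T²) + T = 2*T² + T = T + 2*T²)
P(8)*96 - 65 = (8*(1 + 2*8))*96 - 65 = (8*(1 + 16))*96 - 65 = (8*17)*96 - 65 = 136*96 - 65 = 13056 - 65 = 12991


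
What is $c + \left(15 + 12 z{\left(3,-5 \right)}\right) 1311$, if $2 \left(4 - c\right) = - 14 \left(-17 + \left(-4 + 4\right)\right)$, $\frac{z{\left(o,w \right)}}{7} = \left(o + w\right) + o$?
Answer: $129674$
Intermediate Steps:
$z{\left(o,w \right)} = 7 w + 14 o$ ($z{\left(o,w \right)} = 7 \left(\left(o + w\right) + o\right) = 7 \left(w + 2 o\right) = 7 w + 14 o$)
$c = -115$ ($c = 4 - \frac{\left(-14\right) \left(-17 + \left(-4 + 4\right)\right)}{2} = 4 - \frac{\left(-14\right) \left(-17 + 0\right)}{2} = 4 - \frac{\left(-14\right) \left(-17\right)}{2} = 4 - 119 = -115$)
$c + \left(15 + 12 z{\left(3,-5 \right)}\right) 1311 = -115 + \left(15 + 12 \left(7 \left(-5\right) + 14 \cdot 3\right)\right) 1311 = -115 + \left(15 + 12 \left(-35 + 42\right)\right) 1311 = -115 + \left(15 + 12 \cdot 7\right) 1311 = -115 + \left(15 + 84\right) 1311 = -115 + 99 \cdot 1311 = -115 + 129789 = 129674$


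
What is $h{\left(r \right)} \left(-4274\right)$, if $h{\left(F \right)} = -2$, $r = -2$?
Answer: $8548$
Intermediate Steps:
$h{\left(r \right)} \left(-4274\right) = \left(-2\right) \left(-4274\right) = 8548$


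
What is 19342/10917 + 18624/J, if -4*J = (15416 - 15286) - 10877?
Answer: 1021141306/117324999 ≈ 8.7035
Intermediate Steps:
J = 10747/4 (J = -((15416 - 15286) - 10877)/4 = -(130 - 10877)/4 = -¼*(-10747) = 10747/4 ≈ 2686.8)
19342/10917 + 18624/J = 19342/10917 + 18624/(10747/4) = 19342*(1/10917) + 18624*(4/10747) = 19342/10917 + 74496/10747 = 1021141306/117324999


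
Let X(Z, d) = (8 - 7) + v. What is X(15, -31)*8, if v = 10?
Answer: 88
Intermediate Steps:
X(Z, d) = 11 (X(Z, d) = (8 - 7) + 10 = 1 + 10 = 11)
X(15, -31)*8 = 11*8 = 88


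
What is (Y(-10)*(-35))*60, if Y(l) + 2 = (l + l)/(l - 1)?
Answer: 4200/11 ≈ 381.82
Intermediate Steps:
Y(l) = -2 + 2*l/(-1 + l) (Y(l) = -2 + (l + l)/(l - 1) = -2 + (2*l)/(-1 + l) = -2 + 2*l/(-1 + l))
(Y(-10)*(-35))*60 = ((2/(-1 - 10))*(-35))*60 = ((2/(-11))*(-35))*60 = ((2*(-1/11))*(-35))*60 = -2/11*(-35)*60 = (70/11)*60 = 4200/11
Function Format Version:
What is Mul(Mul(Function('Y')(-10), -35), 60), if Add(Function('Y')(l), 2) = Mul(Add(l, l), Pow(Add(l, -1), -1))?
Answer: Rational(4200, 11) ≈ 381.82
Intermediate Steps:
Function('Y')(l) = Add(-2, Mul(2, l, Pow(Add(-1, l), -1))) (Function('Y')(l) = Add(-2, Mul(Add(l, l), Pow(Add(l, -1), -1))) = Add(-2, Mul(Mul(2, l), Pow(Add(-1, l), -1))) = Add(-2, Mul(2, l, Pow(Add(-1, l), -1))))
Mul(Mul(Function('Y')(-10), -35), 60) = Mul(Mul(Mul(2, Pow(Add(-1, -10), -1)), -35), 60) = Mul(Mul(Mul(2, Pow(-11, -1)), -35), 60) = Mul(Mul(Mul(2, Rational(-1, 11)), -35), 60) = Mul(Mul(Rational(-2, 11), -35), 60) = Mul(Rational(70, 11), 60) = Rational(4200, 11)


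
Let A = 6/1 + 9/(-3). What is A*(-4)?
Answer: -12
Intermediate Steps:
A = 3 (A = 6*1 + 9*(-⅓) = 6 - 3 = 3)
A*(-4) = 3*(-4) = -12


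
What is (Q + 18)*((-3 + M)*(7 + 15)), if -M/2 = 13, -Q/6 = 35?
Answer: 122496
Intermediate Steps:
Q = -210 (Q = -6*35 = -210)
M = -26 (M = -2*13 = -26)
(Q + 18)*((-3 + M)*(7 + 15)) = (-210 + 18)*((-3 - 26)*(7 + 15)) = -(-5568)*22 = -192*(-638) = 122496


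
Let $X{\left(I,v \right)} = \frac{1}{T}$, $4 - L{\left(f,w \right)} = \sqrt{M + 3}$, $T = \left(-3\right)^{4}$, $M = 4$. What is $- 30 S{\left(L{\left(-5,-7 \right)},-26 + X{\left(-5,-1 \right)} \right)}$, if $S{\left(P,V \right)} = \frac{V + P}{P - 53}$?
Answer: $- \frac{61930}{4617} - \frac{10940 \sqrt{7}}{32319} \approx -14.309$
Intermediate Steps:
$T = 81$
$L{\left(f,w \right)} = 4 - \sqrt{7}$ ($L{\left(f,w \right)} = 4 - \sqrt{4 + 3} = 4 - \sqrt{7}$)
$X{\left(I,v \right)} = \frac{1}{81}$
$S{\left(P,V \right)} = \frac{P + V}{-53 + P}$
$- 30 S{\left(L{\left(-5,-7 \right)},-26 + X{\left(-5,-1 \right)} \right)} = - 30 \frac{\left(4 - \sqrt{7}\right) + \left(-26 + \frac{1}{81}\right)}{-53 + \left(4 - \sqrt{7}\right)} = - 30 \frac{\left(4 - \sqrt{7}\right) - \frac{2105}{81}}{-49 - \sqrt{7}} = - 30 \frac{- \frac{1781}{81} - \sqrt{7}}{-49 - \sqrt{7}} = - \frac{30 \left(- \frac{1781}{81} - \sqrt{7}\right)}{-49 - \sqrt{7}}$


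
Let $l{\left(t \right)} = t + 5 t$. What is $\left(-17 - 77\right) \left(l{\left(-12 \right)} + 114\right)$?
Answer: $-3948$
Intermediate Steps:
$l{\left(t \right)} = 6 t$
$\left(-17 - 77\right) \left(l{\left(-12 \right)} + 114\right) = \left(-17 - 77\right) \left(6 \left(-12\right) + 114\right) = \left(-17 - 77\right) \left(-72 + 114\right) = \left(-94\right) 42 = -3948$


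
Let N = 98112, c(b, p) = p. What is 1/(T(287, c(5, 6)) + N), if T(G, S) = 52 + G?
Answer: 1/98451 ≈ 1.0157e-5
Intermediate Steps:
1/(T(287, c(5, 6)) + N) = 1/((52 + 287) + 98112) = 1/(339 + 98112) = 1/98451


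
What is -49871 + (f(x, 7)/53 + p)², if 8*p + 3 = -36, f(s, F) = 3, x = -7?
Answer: -8961435047/179776 ≈ -49848.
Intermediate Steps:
p = -39/8 (p = -3/8 + (⅛)*(-36) = -3/8 - 9/2 = -39/8 ≈ -4.8750)
-49871 + (f(x, 7)/53 + p)² = -49871 + (3/53 - 39/8)² = -49871 + (-2043/424)² = -49871 + 4173849/179776 = -8961435047/179776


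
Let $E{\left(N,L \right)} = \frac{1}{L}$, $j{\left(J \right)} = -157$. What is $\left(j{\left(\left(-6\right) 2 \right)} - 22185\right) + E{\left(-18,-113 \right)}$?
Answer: $- \frac{2524647}{113} \approx -22342.0$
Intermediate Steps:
$\left(j{\left(\left(-6\right) 2 \right)} - 22185\right) + E{\left(-18,-113 \right)} = \left(-157 - 22185\right) + \frac{1}{-113} = -22342 - \frac{1}{113} = - \frac{2524647}{113}$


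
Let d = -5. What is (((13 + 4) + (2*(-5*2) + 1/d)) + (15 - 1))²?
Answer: 2916/25 ≈ 116.64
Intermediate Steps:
(((13 + 4) + (2*(-5*2) + 1/d)) + (15 - 1))² = (((13 + 4) + (2*(-5*2) + 1/(-5))) + (15 - 1))² = ((17 + (2*(-10) + 1*(-⅕))) + 14)² = ((17 + (-20 - ⅕)) + 14)² = ((17 - 101/5) + 14)² = (-16/5 + 14)² = (54/5)² = 2916/25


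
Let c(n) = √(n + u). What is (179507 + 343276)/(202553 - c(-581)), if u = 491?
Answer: 105891264999/41027717899 + 1568349*I*√10/41027717899 ≈ 2.581 + 0.00012088*I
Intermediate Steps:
c(n) = √(491 + n) (c(n) = √(n + 491) = √(491 + n))
(179507 + 343276)/(202553 - c(-581)) = (179507 + 343276)/(202553 - √(491 - 581)) = 522783/(202553 - √(-90)) = 522783/(202553 - 3*I*√10)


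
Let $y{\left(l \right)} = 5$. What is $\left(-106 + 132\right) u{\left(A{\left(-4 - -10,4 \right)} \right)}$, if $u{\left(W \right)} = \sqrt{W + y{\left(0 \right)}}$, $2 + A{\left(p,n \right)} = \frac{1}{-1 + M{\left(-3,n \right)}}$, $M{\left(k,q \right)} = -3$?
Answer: $13 \sqrt{11} \approx 43.116$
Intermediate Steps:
$A{\left(p,n \right)} = - \frac{9}{4}$ ($A{\left(p,n \right)} = -2 + \frac{1}{-1 - 3} = -2 + \frac{1}{-4} = -2 - \frac{1}{4} = - \frac{9}{4}$)
$u{\left(W \right)} = \sqrt{5 + W}$ ($u{\left(W \right)} = \sqrt{W + 5} = \sqrt{5 + W}$)
$\left(-106 + 132\right) u{\left(A{\left(-4 - -10,4 \right)} \right)} = \left(-106 + 132\right) \sqrt{5 - \frac{9}{4}} = 26 \sqrt{\frac{11}{4}} = 26 \frac{\sqrt{11}}{2} = 13 \sqrt{11}$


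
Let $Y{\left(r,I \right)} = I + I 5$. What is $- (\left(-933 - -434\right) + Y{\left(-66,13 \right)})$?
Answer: $421$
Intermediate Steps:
$Y{\left(r,I \right)} = 6 I$ ($Y{\left(r,I \right)} = I + 5 I = 6 I$)
$- (\left(-933 - -434\right) + Y{\left(-66,13 \right)}) = - (\left(-933 - -434\right) + 6 \cdot 13) = - (\left(-933 + 434\right) + 78) = - (-499 + 78) = \left(-1\right) \left(-421\right) = 421$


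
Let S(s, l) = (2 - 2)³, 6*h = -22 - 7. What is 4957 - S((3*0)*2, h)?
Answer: 4957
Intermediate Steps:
h = -29/6 (h = (-22 - 7)/6 = (⅙)*(-29) = -29/6 ≈ -4.8333)
S(s, l) = 0 (S(s, l) = 0³ = 0)
4957 - S((3*0)*2, h) = 4957 - 1*0 = 4957 + 0 = 4957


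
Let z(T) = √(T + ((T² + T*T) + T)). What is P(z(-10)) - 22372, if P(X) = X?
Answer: -22372 + 6*√5 ≈ -22359.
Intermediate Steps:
z(T) = √(2*T + 2*T²) (z(T) = √(T + ((T² + T²) + T)) = √(T + (2*T² + T)) = √(T + (T + 2*T²)) = √(2*T + 2*T²))
P(z(-10)) - 22372 = √2*√(-10*(1 - 10)) - 22372 = √2*√(-10*(-9)) - 22372 = √2*√90 - 22372 = √2*(3*√10) - 22372 = 6*√5 - 22372 = -22372 + 6*√5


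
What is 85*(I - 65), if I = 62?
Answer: -255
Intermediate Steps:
85*(I - 65) = 85*(62 - 65) = 85*(-3) = -255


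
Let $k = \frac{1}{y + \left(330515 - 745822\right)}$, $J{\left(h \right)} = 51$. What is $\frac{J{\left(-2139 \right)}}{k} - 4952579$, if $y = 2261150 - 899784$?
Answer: $43296430$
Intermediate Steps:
$y = 1361366$
$k = \frac{1}{946059}$ ($k = \frac{1}{1361366 + \left(330515 - 745822\right)} = \frac{1}{1361366 - 415307} = \frac{1}{946059} \approx 1.057 \cdot 10^{-6}$)
$\frac{J{\left(-2139 \right)}}{k} - 4952579 = 51 \frac{1}{\frac{1}{946059}} - 4952579 = 51 \cdot 946059 - 4952579 = 48249009 - 4952579 = 43296430$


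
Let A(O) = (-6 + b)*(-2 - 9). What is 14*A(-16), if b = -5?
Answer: 1694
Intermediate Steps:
A(O) = 121 (A(O) = (-6 - 5)*(-2 - 9) = -11*(-11) = 121)
14*A(-16) = 14*121 = 1694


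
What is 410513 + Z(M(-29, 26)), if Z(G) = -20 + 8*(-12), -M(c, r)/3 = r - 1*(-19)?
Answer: 410397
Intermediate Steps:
M(c, r) = -57 - 3*r (M(c, r) = -3*(r - 1*(-19)) = -3*(r + 19) = -3*(19 + r) = -57 - 3*r)
Z(G) = -116 (Z(G) = -20 - 96 = -116)
410513 + Z(M(-29, 26)) = 410513 - 116 = 410397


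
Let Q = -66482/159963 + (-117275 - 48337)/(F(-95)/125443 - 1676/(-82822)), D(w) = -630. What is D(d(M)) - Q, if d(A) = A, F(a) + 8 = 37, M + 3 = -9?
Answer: 137606737795317524164/17007610560339 ≈ 8.0909e+6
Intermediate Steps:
M = -12 (M = -3 - 9 = -12)
F(a) = 29 (F(a) = -8 + 37 = 29)
Q = -137617452589970537734/17007610560339 (Q = -66482/159963 + (-117275 - 48337)/(29/125443 - 1676/(-82822)) = -66482*1/159963 - 165612/(29*(1/125443) - 1676*(-1/82822)) = -66482/159963 - 165612/(29/125443 + 838/41411) = -66482/159963 - 165612/106322153/5194720073 = -66482/159963 - 165612*5194720073/106322153 = -66482/159963 - 860307980729676/106322153 = -137617452589970537734/17007610560339 ≈ -8.0915e+6)
D(d(M)) - Q = -630 - 1*(-137617452589970537734/17007610560339) = -630 + 137617452589970537734/17007610560339 = 137606737795317524164/17007610560339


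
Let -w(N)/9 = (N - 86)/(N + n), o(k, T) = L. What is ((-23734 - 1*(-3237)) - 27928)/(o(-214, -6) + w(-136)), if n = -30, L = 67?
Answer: -4019275/4562 ≈ -881.03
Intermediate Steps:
o(k, T) = 67
w(N) = -9*(-86 + N)/(-30 + N) (w(N) = -9*(N - 86)/(N - 30) = -9*(-86 + N)/(-30 + N))
((-23734 - 1*(-3237)) - 27928)/(o(-214, -6) + w(-136)) = ((-23734 - 1*(-3237)) - 27928)/(67 + 9*(86 - 1*(-136))/(-30 - 136)) = ((-23734 + 3237) - 27928)/(67 + 9*(86 + 136)/(-166)) = (-20497 - 27928)/(67 + 9*(-1/166)*222) = -48425/(67 - 999/83) = -48425/4562/83 = -48425*83/4562 = -4019275/4562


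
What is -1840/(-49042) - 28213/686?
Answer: -98739979/2403058 ≈ -41.089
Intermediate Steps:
-1840/(-49042) - 28213/686 = -1840*(-1/49042) - 28213*1/686 = 920/24521 - 28213/686 = -98739979/2403058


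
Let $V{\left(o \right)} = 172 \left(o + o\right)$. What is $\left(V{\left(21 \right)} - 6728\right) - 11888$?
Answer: $-11392$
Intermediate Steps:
$V{\left(o \right)} = 344 o$ ($V{\left(o \right)} = 172 \cdot 2 o = 344 o$)
$\left(V{\left(21 \right)} - 6728\right) - 11888 = \left(344 \cdot 21 - 6728\right) - 11888 = \left(7224 - 6728\right) - 11888 = 496 - 11888 = -11392$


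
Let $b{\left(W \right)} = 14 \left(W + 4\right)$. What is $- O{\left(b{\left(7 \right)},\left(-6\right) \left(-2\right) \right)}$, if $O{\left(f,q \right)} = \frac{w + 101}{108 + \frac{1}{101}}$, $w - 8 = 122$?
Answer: $- \frac{23331}{10909} \approx -2.1387$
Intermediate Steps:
$w = 130$ ($w = 8 + 122 = 130$)
$b{\left(W \right)} = 56 + 14 W$ ($b{\left(W \right)} = 14 \left(4 + W\right) = 56 + 14 W$)
$O{\left(f,q \right)} = \frac{23331}{10909}$ ($O{\left(f,q \right)} = \frac{130 + 101}{108 + \frac{1}{101}} = \frac{231}{108 + \frac{1}{101}} = \frac{231}{\frac{10909}{101}} = 231 \cdot \frac{101}{10909} = \frac{23331}{10909}$)
$- O{\left(b{\left(7 \right)},\left(-6\right) \left(-2\right) \right)} = \left(-1\right) \frac{23331}{10909} = - \frac{23331}{10909}$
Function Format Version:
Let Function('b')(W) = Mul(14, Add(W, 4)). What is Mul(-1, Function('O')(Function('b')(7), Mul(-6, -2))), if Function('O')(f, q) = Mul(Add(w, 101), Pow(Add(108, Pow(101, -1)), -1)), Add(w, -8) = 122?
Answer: Rational(-23331, 10909) ≈ -2.1387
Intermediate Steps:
w = 130 (w = Add(8, 122) = 130)
Function('b')(W) = Add(56, Mul(14, W)) (Function('b')(W) = Mul(14, Add(4, W)) = Add(56, Mul(14, W)))
Function('O')(f, q) = Rational(23331, 10909) (Function('O')(f, q) = Mul(Add(130, 101), Pow(Add(108, Pow(101, -1)), -1)) = Mul(231, Pow(Add(108, Rational(1, 101)), -1)) = Mul(231, Pow(Rational(10909, 101), -1)) = Mul(231, Rational(101, 10909)) = Rational(23331, 10909))
Mul(-1, Function('O')(Function('b')(7), Mul(-6, -2))) = Mul(-1, Rational(23331, 10909)) = Rational(-23331, 10909)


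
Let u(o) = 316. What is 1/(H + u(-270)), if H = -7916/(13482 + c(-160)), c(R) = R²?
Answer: 19541/6170998 ≈ 0.0031666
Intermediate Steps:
H = -3958/19541 (H = -7916/(13482 + (-160)²) = -7916/(13482 + 25600) = -7916/39082 = -7916*1/39082 = -3958/19541 ≈ -0.20255)
1/(H + u(-270)) = 1/(-3958/19541 + 316) = 1/(6170998/19541) = 19541/6170998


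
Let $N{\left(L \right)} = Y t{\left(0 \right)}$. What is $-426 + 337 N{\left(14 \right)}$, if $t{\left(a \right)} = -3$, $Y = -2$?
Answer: $1596$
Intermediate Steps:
$N{\left(L \right)} = 6$ ($N{\left(L \right)} = \left(-2\right) \left(-3\right) = 6$)
$-426 + 337 N{\left(14 \right)} = -426 + 337 \cdot 6 = -426 + 2022 = 1596$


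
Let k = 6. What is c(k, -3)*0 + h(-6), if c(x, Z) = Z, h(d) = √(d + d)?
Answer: 2*I*√3 ≈ 3.4641*I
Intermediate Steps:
h(d) = √2*√d (h(d) = √(2*d) = √2*√d)
c(k, -3)*0 + h(-6) = -3*0 + √2*√(-6) = 0 + √2*(I*√6) = 0 + 2*I*√3 = 2*I*√3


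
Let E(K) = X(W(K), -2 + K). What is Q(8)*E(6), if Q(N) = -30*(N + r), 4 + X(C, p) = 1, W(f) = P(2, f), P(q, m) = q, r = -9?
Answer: -90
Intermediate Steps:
W(f) = 2
X(C, p) = -3 (X(C, p) = -4 + 1 = -3)
E(K) = -3
Q(N) = 270 - 30*N (Q(N) = -30*(N - 9) = -30*(-9 + N) = 270 - 30*N)
Q(8)*E(6) = (270 - 30*8)*(-3) = (270 - 240)*(-3) = 30*(-3) = -90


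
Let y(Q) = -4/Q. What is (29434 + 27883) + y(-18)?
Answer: 515855/9 ≈ 57317.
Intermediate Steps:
(29434 + 27883) + y(-18) = (29434 + 27883) - 4/(-18) = 57317 - 4*(-1/18) = 57317 + 2/9 = 515855/9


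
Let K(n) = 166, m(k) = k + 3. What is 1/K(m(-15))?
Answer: 1/166 ≈ 0.0060241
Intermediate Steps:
m(k) = 3 + k
1/K(m(-15)) = 1/166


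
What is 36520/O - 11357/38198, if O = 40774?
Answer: 465960321/778742626 ≈ 0.59835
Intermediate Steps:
36520/O - 11357/38198 = 36520/40774 - 11357/38198 = 36520*(1/40774) - 11357*1/38198 = 18260/20387 - 11357/38198 = 465960321/778742626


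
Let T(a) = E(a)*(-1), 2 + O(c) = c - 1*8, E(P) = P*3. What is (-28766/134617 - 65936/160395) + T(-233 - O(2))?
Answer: 14561038228543/21591893715 ≈ 674.38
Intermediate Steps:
E(P) = 3*P
O(c) = -10 + c (O(c) = -2 + (c - 1*8) = -2 + (c - 8) = -2 + (-8 + c) = -10 + c)
T(a) = -3*a (T(a) = (3*a)*(-1) = -3*a)
(-28766/134617 - 65936/160395) + T(-233 - O(2)) = (-28766/134617 - 65936/160395) - 3*(-233 - (-10 + 2)) = (-28766*1/134617 - 65936*1/160395) - 3*(-233 - 1*(-8)) = (-28766/134617 - 65936/160395) - 3*(-233 + 8) = -13490029082/21591893715 - 3*(-225) = -13490029082/21591893715 + 675 = 14561038228543/21591893715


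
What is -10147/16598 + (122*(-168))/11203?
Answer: -453869449/185947394 ≈ -2.4408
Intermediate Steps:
-10147/16598 + (122*(-168))/11203 = -10147*1/16598 - 20496*1/11203 = -10147/16598 - 20496/11203 = -453869449/185947394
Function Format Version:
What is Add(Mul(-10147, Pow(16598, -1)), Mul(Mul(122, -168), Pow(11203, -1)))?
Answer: Rational(-453869449, 185947394) ≈ -2.4408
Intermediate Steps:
Add(Mul(-10147, Pow(16598, -1)), Mul(Mul(122, -168), Pow(11203, -1))) = Add(Mul(-10147, Rational(1, 16598)), Mul(-20496, Rational(1, 11203))) = Add(Rational(-10147, 16598), Rational(-20496, 11203)) = Rational(-453869449, 185947394)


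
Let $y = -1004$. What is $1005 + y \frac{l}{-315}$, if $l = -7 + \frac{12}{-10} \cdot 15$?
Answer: $\frac{58295}{63} \approx 925.32$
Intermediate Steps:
$l = -25$ ($l = -7 + 12 \left(- \frac{1}{10}\right) 15 = -7 - 18 = -25$)
$1005 + y \frac{l}{-315} = 1005 - 1004 \left(- \frac{25}{-315}\right) = 1005 - 1004 \left(\left(-25\right) \left(- \frac{1}{315}\right)\right) = 1005 - \frac{5020}{63} = \frac{58295}{63}$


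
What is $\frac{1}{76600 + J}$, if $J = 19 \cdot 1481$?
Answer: $\frac{1}{104739} \approx 9.5475 \cdot 10^{-6}$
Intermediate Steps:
$J = 28139$
$\frac{1}{76600 + J} = \frac{1}{76600 + 28139} = \frac{1}{104739}$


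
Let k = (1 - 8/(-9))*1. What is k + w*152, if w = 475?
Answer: 649817/9 ≈ 72202.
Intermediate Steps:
k = 17/9 (k = (1 - 8*(-1/9))*1 = (1 + 8/9)*1 = (17/9)*1 = 17/9 ≈ 1.8889)
k + w*152 = 17/9 + 475*152 = 17/9 + 72200 = 649817/9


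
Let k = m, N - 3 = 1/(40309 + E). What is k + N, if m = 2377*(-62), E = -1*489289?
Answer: -66166631581/448980 ≈ -1.4737e+5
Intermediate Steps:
E = -489289
m = -147374
N = 1346939/448980 (N = 3 + 1/(40309 - 489289) = 3 + 1/(-448980) = 3 - 1/448980 = 1346939/448980 ≈ 3.0000)
k = -147374
k + N = -147374 + 1346939/448980 = -66166631581/448980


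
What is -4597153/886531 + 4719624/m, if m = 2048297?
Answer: -5232241714097/1815878787707 ≈ -2.8814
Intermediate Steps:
-4597153/886531 + 4719624/m = -4597153/886531 + 4719624/2048297 = -5232241714097/1815878787707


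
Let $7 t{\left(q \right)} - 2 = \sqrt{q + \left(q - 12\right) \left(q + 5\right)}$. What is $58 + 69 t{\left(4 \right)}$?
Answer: $\frac{544}{7} + \frac{138 i \sqrt{17}}{7} \approx 77.714 + 81.284 i$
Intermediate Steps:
$t{\left(q \right)} = \frac{2}{7} + \frac{\sqrt{q + \left(-12 + q\right) \left(5 + q\right)}}{7}$ ($t{\left(q \right)} = \frac{2}{7} + \frac{\sqrt{q + \left(q - 12\right) \left(q + 5\right)}}{7} = \frac{2}{7} + \frac{\sqrt{q + \left(-12 + q\right) \left(5 + q\right)}}{7}$)
$58 + 69 t{\left(4 \right)} = 58 + 69 \left(\frac{2}{7} + \frac{\sqrt{-60 + 4^{2} - 24}}{7}\right) = 58 + 69 \left(\frac{2}{7} + \frac{\sqrt{-60 + 16 - 24}}{7}\right) = 58 + 69 \left(\frac{2}{7} + \frac{\sqrt{-68}}{7}\right) = 58 + 69 \left(\frac{2}{7} + \frac{2 i \sqrt{17}}{7}\right) = 58 + \left(\frac{138}{7} + \frac{138 i \sqrt{17}}{7}\right) = \frac{544}{7} + \frac{138 i \sqrt{17}}{7}$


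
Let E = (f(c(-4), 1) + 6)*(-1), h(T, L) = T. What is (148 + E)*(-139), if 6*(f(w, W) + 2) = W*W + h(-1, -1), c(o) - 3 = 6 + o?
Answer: -20016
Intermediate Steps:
c(o) = 9 + o (c(o) = 3 + (6 + o) = 9 + o)
f(w, W) = -13/6 + W²/6 (f(w, W) = -2 + (W*W - 1)/6 = -2 + (W² - 1)/6 = -2 + (-1 + W²)/6 = -2 + (-⅙ + W²/6) = -13/6 + W²/6)
E = -4 (E = ((-13/6 + (⅙)*1²) + 6)*(-1) = ((-13/6 + (⅙)*1) + 6)*(-1) = ((-13/6 + ⅙) + 6)*(-1) = (-2 + 6)*(-1) = 4*(-1) = -4)
(148 + E)*(-139) = (148 - 4)*(-139) = 144*(-139) = -20016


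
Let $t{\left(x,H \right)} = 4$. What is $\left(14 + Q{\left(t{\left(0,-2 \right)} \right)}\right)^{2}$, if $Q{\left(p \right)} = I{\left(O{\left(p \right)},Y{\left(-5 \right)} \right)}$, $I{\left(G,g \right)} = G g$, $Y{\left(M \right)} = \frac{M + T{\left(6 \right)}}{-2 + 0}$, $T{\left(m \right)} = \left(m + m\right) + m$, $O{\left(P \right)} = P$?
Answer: $144$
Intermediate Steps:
$T{\left(m \right)} = 3 m$ ($T{\left(m \right)} = 2 m + m = 3 m$)
$Y{\left(M \right)} = -9 - \frac{M}{2}$ ($Y{\left(M \right)} = \frac{M + 3 \cdot 6}{-2 + 0} = \frac{M + 18}{-2} = \left(18 + M\right) \left(- \frac{1}{2}\right) = -9 - \frac{M}{2}$)
$Q{\left(p \right)} = - \frac{13 p}{2}$ ($Q{\left(p \right)} = p \left(-9 - - \frac{5}{2}\right) = p \left(-9 + \frac{5}{2}\right) = p \left(- \frac{13}{2}\right) = - \frac{13 p}{2}$)
$\left(14 + Q{\left(t{\left(0,-2 \right)} \right)}\right)^{2} = \left(14 - 26\right)^{2} = \left(-12\right)^{2} = 144$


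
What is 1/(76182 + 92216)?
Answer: 1/168398 ≈ 5.9383e-6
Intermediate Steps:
1/(76182 + 92216) = 1/168398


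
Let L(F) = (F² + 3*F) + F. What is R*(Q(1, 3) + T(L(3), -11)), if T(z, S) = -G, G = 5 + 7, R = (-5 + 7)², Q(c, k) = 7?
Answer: -20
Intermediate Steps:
R = 4 (R = 2² = 4)
G = 12
L(F) = F² + 4*F
T(z, S) = -12 (T(z, S) = -1*12 = -12)
R*(Q(1, 3) + T(L(3), -11)) = 4*(7 - 12) = 4*(-5) = -20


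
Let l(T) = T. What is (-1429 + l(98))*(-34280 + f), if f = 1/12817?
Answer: 584797156229/12817 ≈ 4.5627e+7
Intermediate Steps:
f = 1/12817 ≈ 7.8021e-5
(-1429 + l(98))*(-34280 + f) = (-1429 + 98)*(-34280 + 1/12817) = -1331*(-439366759/12817) = 584797156229/12817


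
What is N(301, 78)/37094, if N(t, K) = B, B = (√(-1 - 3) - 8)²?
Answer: 30/18547 - 16*I/18547 ≈ 0.0016175 - 0.00086267*I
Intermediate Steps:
B = (-8 + 2*I)² (B = (√(-4) - 8)² = (2*I - 8)² = (-8 + 2*I)² ≈ 60.0 - 32.0*I)
N(t, K) = 60 - 32*I
N(301, 78)/37094 = (60 - 32*I)/37094 = (60 - 32*I)*(1/37094) = 30/18547 - 16*I/18547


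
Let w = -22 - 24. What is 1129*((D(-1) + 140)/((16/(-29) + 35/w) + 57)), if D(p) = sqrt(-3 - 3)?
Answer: 210852040/74287 + 1506086*I*sqrt(6)/74287 ≈ 2838.3 + 49.661*I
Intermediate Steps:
D(p) = I*sqrt(6) (D(p) = sqrt(-6) = I*sqrt(6))
w = -46
1129*((D(-1) + 140)/((16/(-29) + 35/w) + 57)) = 1129*((I*sqrt(6) + 140)/((16/(-29) + 35/(-46)) + 57)) = 1129*((140 + I*sqrt(6))/((16*(-1/29) + 35*(-1/46)) + 57)) = 1129*((140 + I*sqrt(6))/((-16/29 - 35/46) + 57)) = 1129*((140 + I*sqrt(6))/(-1751/1334 + 57)) = 1129*((140 + I*sqrt(6))/(74287/1334)) = 1129*((140 + I*sqrt(6))*(1334/74287)) = 1129*(186760/74287 + 1334*I*sqrt(6)/74287) = 210852040/74287 + 1506086*I*sqrt(6)/74287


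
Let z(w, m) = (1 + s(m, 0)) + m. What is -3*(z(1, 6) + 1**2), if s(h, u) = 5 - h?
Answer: -21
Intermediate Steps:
z(w, m) = 6 (z(w, m) = (1 + (5 - m)) + m = (6 - m) + m = 6)
-3*(z(1, 6) + 1**2) = -3*(6 + 1**2) = -3*(6 + 1) = -3*7 = -21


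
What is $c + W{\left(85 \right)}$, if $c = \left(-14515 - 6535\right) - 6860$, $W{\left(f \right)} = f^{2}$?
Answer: $-20685$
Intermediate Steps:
$c = -27910$ ($c = -21050 - 6860 = -27910$)
$c + W{\left(85 \right)} = -27910 + 85^{2} = -27910 + 7225 = -20685$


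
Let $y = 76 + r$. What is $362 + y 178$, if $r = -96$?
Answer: $-3198$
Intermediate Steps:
$y = -20$ ($y = 76 - 96 = -20$)
$362 + y 178 = 362 - 3560 = -3198$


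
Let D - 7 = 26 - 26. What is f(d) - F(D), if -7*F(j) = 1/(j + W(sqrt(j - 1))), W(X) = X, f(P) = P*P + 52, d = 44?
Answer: 85485/43 - sqrt(6)/301 ≈ 1988.0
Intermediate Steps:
D = 7 (D = 7 + (26 - 26) = 7 + 0 = 7)
f(P) = 52 + P**2 (f(P) = P**2 + 52 = 52 + P**2)
F(j) = -1/(7*(j + sqrt(-1 + j))) (F(j) = -1/(7*(j + sqrt(j - 1))) = -1/(7*(j + sqrt(-1 + j))))
f(d) - F(D) = (52 + 44**2) - (-1)/(7*7 + 7*sqrt(-1 + 7)) = (52 + 1936) - (-1)/(49 + 7*sqrt(6)) = 1988 + 1/(49 + 7*sqrt(6))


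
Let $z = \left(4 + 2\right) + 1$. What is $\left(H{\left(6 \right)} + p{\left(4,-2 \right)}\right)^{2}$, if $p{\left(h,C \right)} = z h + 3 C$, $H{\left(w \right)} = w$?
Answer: $784$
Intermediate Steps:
$z = 7$ ($z = 6 + 1 = 7$)
$p{\left(h,C \right)} = 3 C + 7 h$ ($p{\left(h,C \right)} = 7 h + 3 C = 3 C + 7 h$)
$\left(H{\left(6 \right)} + p{\left(4,-2 \right)}\right)^{2} = \left(6 + \left(3 \left(-2\right) + 7 \cdot 4\right)\right)^{2} = \left(6 + \left(-6 + 28\right)\right)^{2} = \left(6 + 22\right)^{2} = 28^{2} = 784$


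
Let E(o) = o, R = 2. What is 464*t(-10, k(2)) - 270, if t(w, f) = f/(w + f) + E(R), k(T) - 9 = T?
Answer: 5762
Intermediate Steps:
k(T) = 9 + T
t(w, f) = 2 + f/(f + w) (t(w, f) = f/(w + f) + 2 = f/(f + w) + 2 = 2 + f/(f + w))
464*t(-10, k(2)) - 270 = 464*((2*(-10) + 3*(9 + 2))/((9 + 2) - 10)) - 270 = 464*((-20 + 3*11)/(11 - 10)) - 270 = 464*((-20 + 33)/1) - 270 = 464*(1*13) - 270 = 464*13 - 270 = 6032 - 270 = 5762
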